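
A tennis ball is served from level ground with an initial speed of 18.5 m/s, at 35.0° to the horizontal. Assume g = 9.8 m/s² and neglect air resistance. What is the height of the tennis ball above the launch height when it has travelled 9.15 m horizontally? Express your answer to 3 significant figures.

4.62 m

v_x = 18.5 cos 35.0° = 15.15 m/s, v_y0 = 18.5 sin 35.0° = 10.61 m/s.
Time to reach x = 9.15 m: t = x / v_x = 9.15 / 15.15 = 0.6040 s.
y = v_y0 t − ½ g t² = 10.61×0.6040 − 4.900×0.6040² = 4.62 m.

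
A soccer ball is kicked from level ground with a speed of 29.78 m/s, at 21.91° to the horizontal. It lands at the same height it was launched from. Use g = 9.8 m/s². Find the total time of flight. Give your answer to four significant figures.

2.268 s

Vertical component: v_y = 29.78 sin 21.91° = 11.112 m/s.
For a projectile landing at launch height, time of flight is t = 2 v_y / g = 2 × 11.112 / 9.8 = 2.268 s.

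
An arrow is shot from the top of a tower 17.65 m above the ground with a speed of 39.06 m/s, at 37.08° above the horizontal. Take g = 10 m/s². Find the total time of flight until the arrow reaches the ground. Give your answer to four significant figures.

5.368 s

Vertical component: v_y = 39.06 sin 37.08° = 23.550 m/s.
Taking up as positive with launch at y = 17.65 m, landing at y = 0: 0 = 17.65 + 23.550 t − ½(10) t².
Solving 5.000 t² − 23.550 t − 17.65 = 0 gives t = [23.550 + √(23.550² + 4·5.000·17.65)] / 10.00 = 5.368 s.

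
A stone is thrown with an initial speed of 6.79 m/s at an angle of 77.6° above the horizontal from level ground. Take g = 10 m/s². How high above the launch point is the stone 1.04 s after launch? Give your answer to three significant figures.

v_y0 = 6.79 sin 77.6° = 6.632 m/s.
y(t) = v_y0 t − ½ g t² = 6.632×1.04 − 5.000×1.04² = 1.49 m.

1.49 m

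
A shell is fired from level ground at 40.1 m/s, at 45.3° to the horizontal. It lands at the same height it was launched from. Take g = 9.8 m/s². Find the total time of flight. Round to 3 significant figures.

Vertical component: v_y = 40.1 sin 45.3° = 28.50 m/s.
For a projectile landing at launch height, time of flight is t = 2 v_y / g = 2 × 28.50 / 9.8 = 5.82 s.

5.82 s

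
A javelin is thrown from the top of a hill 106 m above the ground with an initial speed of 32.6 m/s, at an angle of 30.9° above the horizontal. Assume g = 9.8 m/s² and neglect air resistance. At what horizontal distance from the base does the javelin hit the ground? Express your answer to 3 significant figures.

Components: v_x = 32.6 cos 30.9° = 27.97 m/s, v_y = 32.6 sin 30.9° = 16.74 m/s.
Vertical: 0 = 106 + 16.74 t − ½(9.8) t² ⇒ 4.900 t² − 16.74 t − 106 = 0.
t = [16.74 + √(280.2 + 2078)] / 9.800 = 6.663 s.
Horizontal: R = v_x · t = 27.97 × 6.663 = 186 m.

186 m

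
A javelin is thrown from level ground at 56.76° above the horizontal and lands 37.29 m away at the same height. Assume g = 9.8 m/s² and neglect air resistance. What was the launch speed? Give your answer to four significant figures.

On level ground, R = v₀² sin(2θ) / g, so v₀ = √(R g / sin 2θ).
sin(2 × 56.76°) = 0.9169.
v₀ = √(37.29 × 9.8 / 0.9169) = √398.56 = 19.96 m/s.

19.96 m/s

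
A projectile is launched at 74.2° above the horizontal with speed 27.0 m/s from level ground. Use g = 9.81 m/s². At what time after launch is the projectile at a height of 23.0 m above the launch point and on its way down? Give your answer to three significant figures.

4.17 s

v_y0 = 27.0 sin 74.2° = 25.98 m/s.
Set y = v_y0 t − ½ g t² = 23.0: 4.905 t² − 25.98 t + 23.0 = 0.
t = [25.98 ± √(675.0 − 451.3)] / 9.81 = (25.98 ± 14.96) / 9.81, giving t = 1.12 s or t = 4.17 s.
On the way down corresponds to the larger root: t = 4.17 s.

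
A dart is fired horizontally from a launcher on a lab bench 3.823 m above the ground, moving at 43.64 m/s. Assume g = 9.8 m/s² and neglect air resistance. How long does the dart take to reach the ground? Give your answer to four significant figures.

The horizontal speed doesn't affect the fall. With v_y0 = 0, h = ½ g t².
t = √(2 × 3.823 / 9.8) = √0.78020 = 0.8833 s.

0.8833 s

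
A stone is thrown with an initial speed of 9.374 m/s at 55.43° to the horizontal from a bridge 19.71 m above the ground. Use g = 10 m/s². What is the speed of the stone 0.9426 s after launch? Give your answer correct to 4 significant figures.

v_x = 9.374 cos 55.43° = 5.3189 m/s (constant).
v_y(t) = 9.374 sin 55.43° − g t = 7.7189 − 10 × 0.9426 = -1.7071 m/s.
Speed = √(v_x² + v_y²) = √(28.291 + 2.9142) = 5.586 m/s.

5.586 m/s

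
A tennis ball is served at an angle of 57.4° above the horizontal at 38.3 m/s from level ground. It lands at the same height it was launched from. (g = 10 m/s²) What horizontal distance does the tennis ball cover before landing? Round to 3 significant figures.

133 m

Components: v_x = 38.3 cos 57.4° = 20.63 m/s, v_y = 38.3 sin 57.4° = 32.27 m/s.
Time of flight (same landing height): t = 2 v_y / g = 2 × 32.27 / 10 = 6.454 s.
Range: R = v_x · t = 20.63 × 6.454 = 133 m.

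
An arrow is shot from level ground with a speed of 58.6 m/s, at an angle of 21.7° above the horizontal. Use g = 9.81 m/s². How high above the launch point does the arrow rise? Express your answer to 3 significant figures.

Vertical component of launch velocity: v_y = 58.6 sin 21.7° = 21.67 m/s.
At the highest point the vertical velocity is zero, so v_y² = 2 g h_max.
h_max = (21.67)² / (2 × 9.81) = 469.6 / 19.62 = 23.9 m.

23.9 m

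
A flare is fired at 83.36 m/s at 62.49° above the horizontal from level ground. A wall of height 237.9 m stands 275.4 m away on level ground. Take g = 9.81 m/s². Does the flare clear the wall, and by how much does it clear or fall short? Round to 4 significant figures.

Yes — it clears the wall by 39.99 m.

v_x = 83.36 cos 62.49° = 38.504 m/s; v_y0 = 83.36 sin 62.49° = 73.935 m/s.
Time to reach the wall: t = 275.4 / 38.504 = 7.1525 s.
Height at that point: y = 73.935×7.1525 − 4.905×7.1525² = 277.89 m.
That is 277.89 − 237.9 = 39.99 m above the top of the wall, so the flare clears it.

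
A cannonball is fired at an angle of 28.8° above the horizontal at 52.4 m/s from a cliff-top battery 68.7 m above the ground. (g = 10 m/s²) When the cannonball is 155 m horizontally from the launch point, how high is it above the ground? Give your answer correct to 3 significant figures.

v_x = 52.4 cos 28.8° = 45.92 m/s, v_y0 = 52.4 sin 28.8° = 25.24 m/s.
Time to reach x = 155 m: t = x / v_x = 155 / 45.92 = 3.375 s.
y = 68.7 + v_y0 t − ½ g t² = 68.7 + 25.24×3.375 − 5.000×3.375² = 96.9 m.

96.9 m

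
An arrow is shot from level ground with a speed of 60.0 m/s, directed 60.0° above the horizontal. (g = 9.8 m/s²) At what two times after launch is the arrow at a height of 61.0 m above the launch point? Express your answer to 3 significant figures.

1.34 s and 9.26 s

v_y0 = 60.0 sin 60.0° = 51.96 m/s.
Set y = v_y0 t − ½ g t² = 61.0: 4.900 t² − 51.96 t + 61.0 = 0.
t = [51.96 ± √(2700 − 1196)] / 9.8 = (51.96 ± 38.78) / 9.8, giving t = 1.34 s or t = 9.26 s.
So the arrow is at 61.0 m at t = 1.34 s (rising) and t = 9.26 s (falling).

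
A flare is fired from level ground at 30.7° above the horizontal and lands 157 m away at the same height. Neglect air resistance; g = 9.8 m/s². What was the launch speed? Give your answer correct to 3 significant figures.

On level ground, R = v₀² sin(2θ) / g, so v₀ = √(R g / sin 2θ).
sin(2 × 30.7°) = 0.8780.
v₀ = √(157 × 9.8 / 0.8780) = √1752 = 41.9 m/s.

41.9 m/s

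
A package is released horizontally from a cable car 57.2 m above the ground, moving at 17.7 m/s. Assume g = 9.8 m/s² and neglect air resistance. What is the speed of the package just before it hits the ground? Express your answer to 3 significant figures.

37.9 m/s

Fall time: t = √(2 × 57.2 / 9.8) = 3.417 s.
At impact: v_x = 17.7 m/s (unchanged), v_y = g t = 9.8 × 3.417 = 33.49 m/s.
Speed = √(v_x² + v_y²) = √(313.3 + 1122) = 37.9 m/s.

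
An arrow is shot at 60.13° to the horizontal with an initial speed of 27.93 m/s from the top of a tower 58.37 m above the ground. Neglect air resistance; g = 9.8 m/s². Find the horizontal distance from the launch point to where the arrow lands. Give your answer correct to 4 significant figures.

93.43 m

Components: v_x = 27.93 cos 60.13° = 13.910 m/s, v_y = 27.93 sin 60.13° = 24.220 m/s.
Vertical: 0 = 58.37 + 24.220 t − ½(9.8) t² ⇒ 4.900 t² − 24.220 t − 58.37 = 0.
t = [24.220 + √(586.61 + 1144.1)] / 9.800 = 6.7165 s.
Horizontal: R = v_x · t = 13.910 × 6.7165 = 93.43 m.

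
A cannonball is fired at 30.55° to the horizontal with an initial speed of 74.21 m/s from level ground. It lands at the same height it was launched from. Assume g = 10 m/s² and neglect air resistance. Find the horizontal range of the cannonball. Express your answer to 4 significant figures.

Components: v_x = 74.21 cos 30.55° = 63.909 m/s, v_y = 74.21 sin 30.55° = 37.720 m/s.
Time of flight (same landing height): t = 2 v_y / g = 2 × 37.720 / 10 = 7.5440 s.
Range: R = v_x · t = 63.909 × 7.5440 = 482.1 m.

482.1 m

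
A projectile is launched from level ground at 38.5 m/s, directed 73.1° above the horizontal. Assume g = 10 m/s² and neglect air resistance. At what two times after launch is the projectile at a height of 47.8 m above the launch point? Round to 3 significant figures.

v_y0 = 38.5 sin 73.1° = 36.84 m/s.
Set y = v_y0 t − ½ g t² = 47.8: 5.000 t² − 36.84 t + 47.8 = 0.
t = [36.84 ± √(1357 − 956.0)] / 10 = (36.84 ± 20.02) / 10, giving t = 1.68 s or t = 5.69 s.
So the projectile is at 47.8 m at t = 1.68 s (rising) and t = 5.69 s (falling).

1.68 s and 5.69 s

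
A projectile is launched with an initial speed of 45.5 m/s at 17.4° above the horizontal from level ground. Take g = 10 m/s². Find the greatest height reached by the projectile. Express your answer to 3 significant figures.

9.26 m

Vertical component of launch velocity: v_y = 45.5 sin 17.4° = 13.61 m/s.
At the highest point the vertical velocity is zero, so v_y² = 2 g h_max.
h_max = (13.61)² / (2 × 10) = 185.2 / 20.00 = 9.26 m.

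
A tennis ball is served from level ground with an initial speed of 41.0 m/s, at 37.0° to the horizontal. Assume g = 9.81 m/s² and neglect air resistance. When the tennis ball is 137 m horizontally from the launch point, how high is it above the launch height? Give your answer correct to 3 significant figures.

v_x = 41.0 cos 37.0° = 32.74 m/s, v_y0 = 41.0 sin 37.0° = 24.67 m/s.
Time to reach x = 137 m: t = x / v_x = 137 / 32.74 = 4.184 s.
y = v_y0 t − ½ g t² = 24.67×4.184 − 4.905×4.184² = 17.4 m.

17.4 m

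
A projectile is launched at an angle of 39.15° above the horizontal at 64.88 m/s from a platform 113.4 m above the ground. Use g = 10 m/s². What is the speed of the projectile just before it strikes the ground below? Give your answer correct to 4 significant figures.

v_x = 64.88 cos 39.15° = 50.314 m/s is unchanged throughout.
For the vertical component, v_y² = v_y0² + 2 g h = (40.962)² + 2×10×113.4 = 3945.9, so |v_y| = 62.816 m/s.
Impact speed = √(v_x² + v_y²) = √(2531.5 + 3945.9) = 80.48 m/s.

80.48 m/s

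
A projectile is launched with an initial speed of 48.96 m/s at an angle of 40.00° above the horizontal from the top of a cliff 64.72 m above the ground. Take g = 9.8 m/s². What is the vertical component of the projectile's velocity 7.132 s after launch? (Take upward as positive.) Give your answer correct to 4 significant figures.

Initial vertical component: v_y0 = 48.96 sin 40.00° = 31.471 m/s.
v_y(t) = v_y0 − g t = 31.471 − 9.8 × 7.132 = -38.42 m/s.

-38.42 m/s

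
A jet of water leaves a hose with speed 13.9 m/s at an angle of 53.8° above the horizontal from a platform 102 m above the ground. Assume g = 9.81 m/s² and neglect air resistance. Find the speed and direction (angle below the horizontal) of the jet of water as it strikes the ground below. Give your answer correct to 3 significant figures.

46.8 m/s at 79.9° below the horizontal

v_x = 13.9 cos 53.8° = 8.209 m/s (constant).
|v_y| at impact = √((11.22)² + 2×9.81×102) = 46.12 m/s.
Speed = √(8.209² + 46.12²) = 46.8 m/s; angle = arctan(46.12/8.209) = 79.9° below horizontal.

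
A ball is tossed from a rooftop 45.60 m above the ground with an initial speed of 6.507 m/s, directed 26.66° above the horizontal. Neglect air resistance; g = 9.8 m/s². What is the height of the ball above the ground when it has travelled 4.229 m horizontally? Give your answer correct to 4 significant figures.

45.13 m

v_x = 6.507 cos 26.66° = 5.8152 m/s, v_y0 = 6.507 sin 26.66° = 2.9197 m/s.
Time to reach x = 4.229 m: t = x / v_x = 4.229 / 5.8152 = 0.72723 s.
y = 45.60 + v_y0 t − ½ g t² = 45.60 + 2.9197×0.72723 − 4.900×0.72723² = 45.13 m.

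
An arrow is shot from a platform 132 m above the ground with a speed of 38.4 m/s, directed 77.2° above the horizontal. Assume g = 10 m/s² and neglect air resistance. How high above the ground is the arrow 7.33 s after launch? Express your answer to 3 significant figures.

138 m

v_y0 = 38.4 sin 77.2° = 37.45 m/s.
y(t) = 132 + v_y0 t − ½ g t² = 132 + 37.45×7.33 − ½×10×7.33² = 138 m.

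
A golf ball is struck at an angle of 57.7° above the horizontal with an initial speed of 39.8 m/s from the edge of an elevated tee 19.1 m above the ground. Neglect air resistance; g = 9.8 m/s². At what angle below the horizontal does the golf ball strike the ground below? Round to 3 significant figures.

v_x = 39.8 cos 57.7° = 21.27 m/s.
At impact |v_y| = √(v_y0² + 2 g h) = √(33.64² + 2×9.8×19.1) = 38.81 m/s.
Angle below horizontal = arctan(|v_y| / v_x) = arctan(38.81 / 21.27) = 61.3°.

61.3°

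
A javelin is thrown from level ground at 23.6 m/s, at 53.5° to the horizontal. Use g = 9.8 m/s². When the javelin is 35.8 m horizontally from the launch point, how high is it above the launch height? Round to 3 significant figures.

v_x = 23.6 cos 53.5° = 14.04 m/s, v_y0 = 23.6 sin 53.5° = 18.97 m/s.
Time to reach x = 35.8 m: t = x / v_x = 35.8 / 14.04 = 2.550 s.
y = v_y0 t − ½ g t² = 18.97×2.550 − 4.900×2.550² = 16.5 m.

16.5 m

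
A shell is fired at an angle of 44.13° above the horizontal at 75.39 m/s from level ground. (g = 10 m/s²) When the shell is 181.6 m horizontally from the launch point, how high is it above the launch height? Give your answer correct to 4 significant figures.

v_x = 75.39 cos 44.13° = 54.112 m/s, v_y0 = 75.39 sin 44.13° = 52.493 m/s.
Time to reach x = 181.6 m: t = x / v_x = 181.6 / 54.112 = 3.3560 s.
y = v_y0 t − ½ g t² = 52.493×3.3560 − 5.000×3.3560² = 119.9 m.

119.9 m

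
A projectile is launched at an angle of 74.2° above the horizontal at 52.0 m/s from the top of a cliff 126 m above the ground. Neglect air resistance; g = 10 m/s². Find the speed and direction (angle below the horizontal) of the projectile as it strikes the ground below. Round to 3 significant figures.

72.3 m/s at 78.7° below the horizontal

v_x = 52.0 cos 74.2° = 14.16 m/s (constant).
|v_y| at impact = √((50.04)² + 2×10×126) = 70.88 m/s.
Speed = √(14.16² + 70.88²) = 72.3 m/s; angle = arctan(70.88/14.16) = 78.7° below horizontal.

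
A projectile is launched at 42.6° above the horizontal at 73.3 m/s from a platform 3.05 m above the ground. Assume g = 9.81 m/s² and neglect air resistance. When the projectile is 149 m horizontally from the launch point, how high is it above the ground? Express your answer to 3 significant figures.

v_x = 73.3 cos 42.6° = 53.96 m/s, v_y0 = 73.3 sin 42.6° = 49.62 m/s.
Time to reach x = 149 m: t = x / v_x = 149 / 53.96 = 2.761 s.
y = 3.05 + v_y0 t − ½ g t² = 3.05 + 49.62×2.761 − 4.905×2.761² = 103 m.

103 m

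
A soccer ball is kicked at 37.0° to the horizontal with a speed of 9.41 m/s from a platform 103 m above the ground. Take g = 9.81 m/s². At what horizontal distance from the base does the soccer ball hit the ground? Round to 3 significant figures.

39.0 m

Components: v_x = 9.41 cos 37.0° = 7.515 m/s, v_y = 9.41 sin 37.0° = 5.663 m/s.
Vertical: 0 = 103 + 5.663 t − ½(9.81) t² ⇒ 4.905 t² − 5.663 t − 103 = 0.
t = [5.663 + √(32.07 + 2021)] / 9.810 = 5.196 s.
Horizontal: R = v_x · t = 7.515 × 5.196 = 39.0 m.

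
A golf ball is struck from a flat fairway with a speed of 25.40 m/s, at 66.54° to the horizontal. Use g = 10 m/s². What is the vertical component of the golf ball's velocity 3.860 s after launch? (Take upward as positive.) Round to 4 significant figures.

-15.30 m/s

Initial vertical component: v_y0 = 25.40 sin 66.54° = 23.300 m/s.
v_y(t) = v_y0 − g t = 23.300 − 10 × 3.860 = -15.30 m/s.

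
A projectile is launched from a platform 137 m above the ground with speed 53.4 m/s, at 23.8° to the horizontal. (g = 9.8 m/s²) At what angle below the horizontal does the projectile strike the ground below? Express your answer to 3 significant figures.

v_x = 53.4 cos 23.8° = 48.86 m/s.
At impact |v_y| = √(v_y0² + 2 g h) = √(21.55² + 2×9.8×137) = 56.12 m/s.
Angle below horizontal = arctan(|v_y| / v_x) = arctan(56.12 / 48.86) = 49.0°.

49.0°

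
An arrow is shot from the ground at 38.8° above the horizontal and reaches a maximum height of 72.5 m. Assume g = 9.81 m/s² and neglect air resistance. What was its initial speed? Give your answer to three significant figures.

At maximum height v_y = 0, so (v₀ sin θ)² = 2 g H.
v₀ sin 38.8° = √(2 × 9.81 × 72.5) = 37.72 m/s.
v₀ = 37.72 / sin 38.8° = 37.72 / 0.6266 = 60.2 m/s.

60.2 m/s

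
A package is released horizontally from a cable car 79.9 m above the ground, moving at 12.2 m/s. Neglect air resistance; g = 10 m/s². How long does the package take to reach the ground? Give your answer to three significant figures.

4.00 s

The horizontal speed doesn't affect the fall. With v_y0 = 0, h = ½ g t².
t = √(2 × 79.9 / 10) = √15.98 = 4.00 s.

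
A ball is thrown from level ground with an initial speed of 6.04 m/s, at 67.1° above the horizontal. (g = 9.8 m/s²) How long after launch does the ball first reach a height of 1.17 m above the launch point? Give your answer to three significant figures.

v_y0 = 6.04 sin 67.1° = 5.564 m/s.
Set y = v_y0 t − ½ g t² = 1.17: 4.900 t² − 5.564 t + 1.17 = 0.
t = [5.564 ± √(30.96 − 22.93)] / 9.8 = (5.564 ± 2.834) / 9.8, giving t = 0.279 s or t = 0.857 s.
The ball is on the way up at the first time, so t = 0.279 s.

0.279 s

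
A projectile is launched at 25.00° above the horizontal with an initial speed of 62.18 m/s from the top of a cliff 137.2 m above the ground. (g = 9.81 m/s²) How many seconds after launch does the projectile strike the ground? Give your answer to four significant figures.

8.607 s

Vertical component: v_y = 62.18 sin 25.00° = 26.278 m/s.
Taking up as positive with launch at y = 137.2 m, landing at y = 0: 0 = 137.2 + 26.278 t − ½(9.81) t².
Solving 4.905 t² − 26.278 t − 137.2 = 0 gives t = [26.278 + √(26.278² + 4·4.905·137.2)] / 9.810 = 8.607 s.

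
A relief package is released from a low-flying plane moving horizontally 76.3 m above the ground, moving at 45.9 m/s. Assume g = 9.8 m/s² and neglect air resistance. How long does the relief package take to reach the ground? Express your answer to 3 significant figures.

3.95 s

The horizontal speed doesn't affect the fall. With v_y0 = 0, h = ½ g t².
t = √(2 × 76.3 / 9.8) = √15.57 = 3.95 s.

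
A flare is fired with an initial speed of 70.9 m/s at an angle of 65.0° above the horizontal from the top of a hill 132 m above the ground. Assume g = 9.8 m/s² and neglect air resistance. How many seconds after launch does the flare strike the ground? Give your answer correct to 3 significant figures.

14.9 s

Vertical component: v_y = 70.9 sin 65.0° = 64.26 m/s.
Taking up as positive with launch at y = 132 m, landing at y = 0: 0 = 132 + 64.26 t − ½(9.8) t².
Solving 4.900 t² − 64.26 t − 132 = 0 gives t = [64.26 + √(64.26² + 4·4.900·132)] / 9.800 = 14.9 s.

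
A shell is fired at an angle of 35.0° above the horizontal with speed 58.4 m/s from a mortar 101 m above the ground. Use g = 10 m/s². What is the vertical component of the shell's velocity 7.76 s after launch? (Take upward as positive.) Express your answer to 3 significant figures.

-44.1 m/s

Initial vertical component: v_y0 = 58.4 sin 35.0° = 33.50 m/s.
v_y(t) = v_y0 − g t = 33.50 − 10 × 7.76 = -44.1 m/s.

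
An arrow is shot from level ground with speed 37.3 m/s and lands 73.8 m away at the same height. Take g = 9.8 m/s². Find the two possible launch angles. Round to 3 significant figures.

Level-ground range: R = v₀² sin(2θ)/g ⇒ sin 2θ = R g / v₀² = 73.8×9.8/37.3² = 0.5198.
2θ = arcsin(0.5198) = 31.32° or 180° − 31.32° = 148.68°.
So θ = 15.7° or θ = 74.3°.

15.7° and 74.3°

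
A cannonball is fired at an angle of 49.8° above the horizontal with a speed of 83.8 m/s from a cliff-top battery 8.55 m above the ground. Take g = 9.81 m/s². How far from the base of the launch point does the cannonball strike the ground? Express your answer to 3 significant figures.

Components: v_x = 83.8 cos 49.8° = 54.09 m/s, v_y = 83.8 sin 49.8° = 64.01 m/s.
Vertical: 0 = 8.55 + 64.01 t − ½(9.81) t² ⇒ 4.905 t² − 64.01 t − 8.55 = 0.
t = [64.01 + √(4097 + 167.8)] / 9.810 = 13.18 s.
Horizontal: R = v_x · t = 54.09 × 13.18 = 713 m.

713 m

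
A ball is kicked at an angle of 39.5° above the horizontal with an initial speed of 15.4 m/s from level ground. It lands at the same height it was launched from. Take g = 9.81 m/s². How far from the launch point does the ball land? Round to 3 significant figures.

For level ground, R = v₀² sin(2θ) / g.
sin(2 × 39.5°) = sin 79.00° = 0.9816.
R = (15.4)² × 0.9816 / 9.81 = 23.7 m.

23.7 m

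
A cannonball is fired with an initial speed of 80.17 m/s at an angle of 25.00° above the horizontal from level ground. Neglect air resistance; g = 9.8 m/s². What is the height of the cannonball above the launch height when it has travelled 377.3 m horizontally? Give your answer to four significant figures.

43.81 m

v_x = 80.17 cos 25.00° = 72.659 m/s, v_y0 = 80.17 sin 25.00° = 33.881 m/s.
Time to reach x = 377.3 m: t = x / v_x = 377.3 / 72.659 = 5.1927 s.
y = v_y0 t − ½ g t² = 33.881×5.1927 − 4.900×5.1927² = 43.81 m.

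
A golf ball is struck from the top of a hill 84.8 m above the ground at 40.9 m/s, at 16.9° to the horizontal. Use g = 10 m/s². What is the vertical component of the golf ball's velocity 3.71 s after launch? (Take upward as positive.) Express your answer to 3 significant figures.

Initial vertical component: v_y0 = 40.9 sin 16.9° = 11.89 m/s.
v_y(t) = v_y0 − g t = 11.89 − 10 × 3.71 = -25.2 m/s.

-25.2 m/s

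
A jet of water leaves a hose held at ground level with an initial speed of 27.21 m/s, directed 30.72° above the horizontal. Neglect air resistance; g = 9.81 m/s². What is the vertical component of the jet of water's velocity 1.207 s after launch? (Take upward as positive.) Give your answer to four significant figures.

2.059 m/s

Initial vertical component: v_y0 = 27.21 sin 30.72° = 13.900 m/s.
v_y(t) = v_y0 − g t = 13.900 − 9.81 × 1.207 = 2.059 m/s.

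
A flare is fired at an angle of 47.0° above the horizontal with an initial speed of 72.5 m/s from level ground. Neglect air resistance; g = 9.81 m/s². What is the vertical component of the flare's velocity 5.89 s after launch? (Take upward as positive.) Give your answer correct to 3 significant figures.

Initial vertical component: v_y0 = 72.5 sin 47.0° = 53.02 m/s.
v_y(t) = v_y0 − g t = 53.02 − 9.81 × 5.89 = -4.76 m/s.

-4.76 m/s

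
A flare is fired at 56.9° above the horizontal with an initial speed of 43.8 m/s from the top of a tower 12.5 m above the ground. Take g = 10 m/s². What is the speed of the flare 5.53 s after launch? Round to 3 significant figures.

v_x = 43.8 cos 56.9° = 23.92 m/s (constant).
v_y(t) = 43.8 sin 56.9° − g t = 36.69 − 10 × 5.53 = -18.61 m/s.
Speed = √(v_x² + v_y²) = √(572.2 + 346.3) = 30.3 m/s.

30.3 m/s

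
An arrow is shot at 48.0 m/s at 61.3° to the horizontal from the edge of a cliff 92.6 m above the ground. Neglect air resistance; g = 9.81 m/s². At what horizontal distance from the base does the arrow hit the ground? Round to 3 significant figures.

Components: v_x = 48.0 cos 61.3° = 23.05 m/s, v_y = 48.0 sin 61.3° = 42.10 m/s.
Vertical: 0 = 92.6 + 42.10 t − ½(9.81) t² ⇒ 4.905 t² − 42.10 t − 92.6 = 0.
t = [42.10 + √(1772 + 1817)] / 9.810 = 10.40 s.
Horizontal: R = v_x · t = 23.05 × 10.40 = 240 m.

240 m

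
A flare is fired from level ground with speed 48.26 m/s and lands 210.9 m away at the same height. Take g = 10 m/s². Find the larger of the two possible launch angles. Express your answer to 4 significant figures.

Level-ground range: R = v₀² sin(2θ)/g ⇒ sin 2θ = R g / v₀² = 210.9×10/48.26² = 0.9055.
2θ = arcsin(0.9055) = 64.891° or 180° − 64.891° = 115.109°.
So θ = 32.45° or θ = 57.55°.

57.55°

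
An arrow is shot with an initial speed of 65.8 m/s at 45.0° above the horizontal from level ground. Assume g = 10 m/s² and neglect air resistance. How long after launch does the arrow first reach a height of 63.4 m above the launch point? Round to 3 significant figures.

1.66 s

v_y0 = 65.8 sin 45.0° = 46.53 m/s.
Set y = v_y0 t − ½ g t² = 63.4: 5.000 t² − 46.53 t + 63.4 = 0.
t = [46.53 ± √(2165 − 1268)] / 10 = (46.53 ± 29.95) / 10, giving t = 1.66 s or t = 7.65 s.
The arrow is on the way up at the first time, so t = 1.66 s.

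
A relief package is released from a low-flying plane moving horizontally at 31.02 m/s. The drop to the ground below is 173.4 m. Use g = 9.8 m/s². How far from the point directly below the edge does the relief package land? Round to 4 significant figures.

184.5 m

Initial vertical velocity is zero, so the fall time comes from h = ½ g t²: t = √(2 × 173.4 / 9.8) = 5.9488 s.
Horizontal motion is uniform at 31.02 m/s, so x = 31.02 × 5.9488 = 184.5 m.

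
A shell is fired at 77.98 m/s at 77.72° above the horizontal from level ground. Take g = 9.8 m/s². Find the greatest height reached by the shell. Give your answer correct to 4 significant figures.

Vertical component of launch velocity: v_y = 77.98 sin 77.72° = 76.196 m/s.
At the highest point the vertical velocity is zero, so v_y² = 2 g h_max.
h_max = (76.196)² / (2 × 9.8) = 5805.8 / 19.60 = 296.2 m.

296.2 m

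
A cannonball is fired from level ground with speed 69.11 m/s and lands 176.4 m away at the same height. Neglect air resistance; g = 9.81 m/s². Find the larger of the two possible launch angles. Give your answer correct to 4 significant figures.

Level-ground range: R = v₀² sin(2θ)/g ⇒ sin 2θ = R g / v₀² = 176.4×9.81/69.11² = 0.3623.
2θ = arcsin(0.3623) = 21.242° or 180° − 21.242° = 158.758°.
So θ = 10.62° or θ = 79.38°.

79.38°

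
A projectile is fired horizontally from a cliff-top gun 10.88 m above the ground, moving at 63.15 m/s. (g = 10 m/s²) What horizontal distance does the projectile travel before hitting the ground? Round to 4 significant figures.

Initial vertical velocity is zero, so the fall time comes from h = ½ g t²: t = √(2 × 10.88 / 10) = 1.4751 s.
Horizontal motion is uniform at 63.15 m/s, so x = 63.15 × 1.4751 = 93.15 m.

93.15 m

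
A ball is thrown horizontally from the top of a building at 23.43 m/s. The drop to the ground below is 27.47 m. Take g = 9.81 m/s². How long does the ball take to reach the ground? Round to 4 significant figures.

The horizontal speed doesn't affect the fall. With v_y0 = 0, h = ½ g t².
t = √(2 × 27.47 / 9.81) = √5.6004 = 2.367 s.

2.367 s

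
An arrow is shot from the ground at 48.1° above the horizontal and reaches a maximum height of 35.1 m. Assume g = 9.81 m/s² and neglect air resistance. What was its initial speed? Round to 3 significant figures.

At maximum height v_y = 0, so (v₀ sin θ)² = 2 g H.
v₀ sin 48.1° = √(2 × 9.81 × 35.1) = 26.24 m/s.
v₀ = 26.24 / sin 48.1° = 26.24 / 0.7443 = 35.3 m/s.

35.3 m/s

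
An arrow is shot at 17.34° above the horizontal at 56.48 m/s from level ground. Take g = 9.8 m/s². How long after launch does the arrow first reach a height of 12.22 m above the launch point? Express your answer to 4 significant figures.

v_y0 = 56.48 sin 17.34° = 16.833 m/s.
Set y = v_y0 t − ½ g t² = 12.22: 4.900 t² − 16.833 t + 12.22 = 0.
t = [16.833 ± √(283.35 − 239.51)] / 9.8 = (16.833 ± 6.6212) / 9.8, giving t = 1.042 s or t = 2.393 s.
The arrow is on the way up at the first time, so t = 1.042 s.

1.042 s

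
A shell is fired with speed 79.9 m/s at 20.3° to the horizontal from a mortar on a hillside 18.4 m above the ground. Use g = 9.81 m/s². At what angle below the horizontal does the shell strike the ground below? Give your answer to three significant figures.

24.2°

v_x = 79.9 cos 20.3° = 74.94 m/s.
At impact |v_y| = √(v_y0² + 2 g h) = √(27.72² + 2×9.81×18.4) = 33.61 m/s.
Angle below horizontal = arctan(|v_y| / v_x) = arctan(33.61 / 74.94) = 24.2°.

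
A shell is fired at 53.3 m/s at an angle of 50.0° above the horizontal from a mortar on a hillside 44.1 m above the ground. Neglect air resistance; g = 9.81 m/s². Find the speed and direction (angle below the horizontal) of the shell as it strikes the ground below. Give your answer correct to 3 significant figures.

60.9 m/s at 55.8° below the horizontal

v_x = 53.3 cos 50.0° = 34.26 m/s (constant).
|v_y| at impact = √((40.83)² + 2×9.81×44.1) = 50.32 m/s.
Speed = √(34.26² + 50.32²) = 60.9 m/s; angle = arctan(50.32/34.26) = 55.8° below horizontal.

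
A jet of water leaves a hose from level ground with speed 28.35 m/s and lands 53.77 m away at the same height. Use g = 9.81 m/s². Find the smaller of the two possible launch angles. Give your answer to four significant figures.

20.51°

Level-ground range: R = v₀² sin(2θ)/g ⇒ sin 2θ = R g / v₀² = 53.77×9.81/28.35² = 0.6563.
2θ = arcsin(0.6563) = 41.018° or 180° − 41.018° = 138.982°.
So θ = 20.51° or θ = 69.49°.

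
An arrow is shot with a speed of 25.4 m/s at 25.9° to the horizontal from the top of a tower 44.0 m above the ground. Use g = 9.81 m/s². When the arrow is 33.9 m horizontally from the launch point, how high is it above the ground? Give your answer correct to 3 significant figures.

v_x = 25.4 cos 25.9° = 22.85 m/s, v_y0 = 25.4 sin 25.9° = 11.09 m/s.
Time to reach x = 33.9 m: t = x / v_x = 33.9 / 22.85 = 1.484 s.
y = 44.0 + v_y0 t − ½ g t² = 44.0 + 11.09×1.484 − 4.905×1.484² = 49.7 m.

49.7 m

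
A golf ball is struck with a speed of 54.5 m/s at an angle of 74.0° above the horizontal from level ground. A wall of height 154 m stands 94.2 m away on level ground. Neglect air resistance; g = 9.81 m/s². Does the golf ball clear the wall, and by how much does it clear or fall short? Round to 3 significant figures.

v_x = 54.5 cos 74.0° = 15.02 m/s; v_y0 = 54.5 sin 74.0° = 52.39 m/s.
Time to reach the wall: t = 94.2 / 15.02 = 6.272 s.
Height at that point: y = 52.39×6.272 − 4.905×6.272² = 135.6 m.
That is 154 − 135.6 = 18.4 m below the top of the wall, so the golf ball does not clear it.

No — it falls 18.4 m short of clearing the wall.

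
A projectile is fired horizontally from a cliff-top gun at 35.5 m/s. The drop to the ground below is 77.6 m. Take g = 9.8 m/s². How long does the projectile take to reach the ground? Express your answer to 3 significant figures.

3.98 s

The horizontal speed doesn't affect the fall. With v_y0 = 0, h = ½ g t².
t = √(2 × 77.6 / 9.8) = √15.84 = 3.98 s.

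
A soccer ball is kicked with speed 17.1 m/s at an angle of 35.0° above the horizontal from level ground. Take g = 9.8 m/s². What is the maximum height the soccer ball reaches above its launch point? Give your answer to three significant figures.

Vertical component of launch velocity: v_y = 17.1 sin 35.0° = 9.808 m/s.
At the highest point the vertical velocity is zero, so v_y² = 2 g h_max.
h_max = (9.808)² / (2 × 9.8) = 96.20 / 19.60 = 4.91 m.

4.91 m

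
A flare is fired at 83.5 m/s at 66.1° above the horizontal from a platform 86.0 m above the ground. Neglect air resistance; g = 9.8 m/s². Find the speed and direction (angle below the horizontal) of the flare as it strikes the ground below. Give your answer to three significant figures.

v_x = 83.5 cos 66.1° = 33.83 m/s (constant).
|v_y| at impact = √((76.34)² + 2×9.8×86.0) = 86.68 m/s.
Speed = √(33.83² + 86.68²) = 93.0 m/s; angle = arctan(86.68/33.83) = 68.7° below horizontal.

93.0 m/s at 68.7° below the horizontal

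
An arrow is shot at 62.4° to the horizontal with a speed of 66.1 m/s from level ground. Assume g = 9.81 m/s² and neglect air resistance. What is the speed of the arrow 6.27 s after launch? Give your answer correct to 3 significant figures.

v_x = 66.1 cos 62.4° = 30.62 m/s (constant).
v_y(t) = 66.1 sin 62.4° − g t = 58.58 − 9.81 × 6.27 = -2.929 m/s.
Speed = √(v_x² + v_y²) = √(937.6 + 8.579) = 30.8 m/s.

30.8 m/s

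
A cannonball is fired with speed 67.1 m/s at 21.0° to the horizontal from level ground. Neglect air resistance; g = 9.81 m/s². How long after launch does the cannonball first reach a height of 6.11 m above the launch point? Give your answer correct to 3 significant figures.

v_y0 = 67.1 sin 21.0° = 24.05 m/s.
Set y = v_y0 t − ½ g t² = 6.11: 4.905 t² − 24.05 t + 6.11 = 0.
t = [24.05 ± √(578.4 − 119.9)] / 9.81 = (24.05 ± 21.41) / 9.81, giving t = 0.269 s or t = 4.63 s.
The cannonball is on the way up at the first time, so t = 0.269 s.

0.269 s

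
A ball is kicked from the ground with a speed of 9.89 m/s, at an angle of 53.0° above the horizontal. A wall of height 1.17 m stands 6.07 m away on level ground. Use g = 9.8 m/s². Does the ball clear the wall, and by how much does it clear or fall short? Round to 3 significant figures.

v_x = 9.89 cos 53.0° = 5.952 m/s; v_y0 = 9.89 sin 53.0° = 7.899 m/s.
Time to reach the wall: t = 6.07 / 5.952 = 1.020 s.
Height at that point: y = 7.899×1.020 − 4.900×1.020² = 2.959 m.
That is 2.959 − 1.17 = 1.79 m above the top of the wall, so the ball clears it.

Yes — it clears the wall by 1.79 m.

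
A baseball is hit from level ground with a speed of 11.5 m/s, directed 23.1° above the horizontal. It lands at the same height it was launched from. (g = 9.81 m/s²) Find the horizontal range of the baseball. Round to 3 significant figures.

9.73 m

For level ground, R = v₀² sin(2θ) / g.
sin(2 × 23.1°) = sin 46.20° = 0.7218.
R = (11.5)² × 0.7218 / 9.81 = 9.73 m.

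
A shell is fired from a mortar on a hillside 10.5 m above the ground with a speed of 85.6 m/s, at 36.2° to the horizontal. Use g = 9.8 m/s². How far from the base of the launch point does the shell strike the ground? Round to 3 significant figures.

Components: v_x = 85.6 cos 36.2° = 69.08 m/s, v_y = 85.6 sin 36.2° = 50.56 m/s.
Vertical: 0 = 10.5 + 50.56 t − ½(9.8) t² ⇒ 4.900 t² − 50.56 t − 10.5 = 0.
t = [50.56 + √(2556 + 205.8)] / 9.800 = 10.52 s.
Horizontal: R = v_x · t = 69.08 × 10.52 = 727 m.

727 m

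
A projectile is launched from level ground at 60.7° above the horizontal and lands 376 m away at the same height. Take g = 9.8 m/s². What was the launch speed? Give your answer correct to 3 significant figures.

On level ground, R = v₀² sin(2θ) / g, so v₀ = √(R g / sin 2θ).
sin(2 × 60.7°) = 0.8536.
v₀ = √(376 × 9.8 / 0.8536) = √4317 = 65.7 m/s.

65.7 m/s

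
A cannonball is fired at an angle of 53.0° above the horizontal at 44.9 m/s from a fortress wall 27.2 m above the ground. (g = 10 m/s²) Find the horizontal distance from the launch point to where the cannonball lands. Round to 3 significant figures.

212 m

Components: v_x = 44.9 cos 53.0° = 27.02 m/s, v_y = 44.9 sin 53.0° = 35.86 m/s.
Vertical: 0 = 27.2 + 35.86 t − ½(10) t² ⇒ 5.000 t² − 35.86 t − 27.2 = 0.
t = [35.86 + √(1286 + 544.0)] / 10.00 = 7.864 s.
Horizontal: R = v_x · t = 27.02 × 7.864 = 212 m.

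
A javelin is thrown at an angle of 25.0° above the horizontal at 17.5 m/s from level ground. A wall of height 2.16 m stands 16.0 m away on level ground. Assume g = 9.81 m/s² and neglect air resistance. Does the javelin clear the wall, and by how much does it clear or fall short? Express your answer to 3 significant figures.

Yes — it clears the wall by 0.309 m.

v_x = 17.5 cos 25.0° = 15.86 m/s; v_y0 = 17.5 sin 25.0° = 7.396 m/s.
Time to reach the wall: t = 16.0 / 15.86 = 1.009 s.
Height at that point: y = 7.396×1.009 − 4.905×1.009² = 2.469 m.
That is 2.469 − 2.16 = 0.309 m above the top of the wall, so the javelin clears it.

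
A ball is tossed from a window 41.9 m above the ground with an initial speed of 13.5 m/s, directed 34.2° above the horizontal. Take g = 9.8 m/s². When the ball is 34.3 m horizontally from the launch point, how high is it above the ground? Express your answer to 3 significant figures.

19.0 m

v_x = 13.5 cos 34.2° = 11.17 m/s, v_y0 = 13.5 sin 34.2° = 7.588 m/s.
Time to reach x = 34.3 m: t = x / v_x = 34.3 / 11.17 = 3.071 s.
y = 41.9 + v_y0 t − ½ g t² = 41.9 + 7.588×3.071 − 4.900×3.071² = 19.0 m.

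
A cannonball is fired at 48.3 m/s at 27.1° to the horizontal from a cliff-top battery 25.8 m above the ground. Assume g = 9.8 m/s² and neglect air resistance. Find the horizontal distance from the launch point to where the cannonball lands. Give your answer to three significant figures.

235 m

Components: v_x = 48.3 cos 27.1° = 43.00 m/s, v_y = 48.3 sin 27.1° = 22.00 m/s.
Vertical: 0 = 25.8 + 22.00 t − ½(9.8) t² ⇒ 4.900 t² − 22.00 t − 25.8 = 0.
t = [22.00 + √(484.0 + 505.7)] / 9.800 = 5.455 s.
Horizontal: R = v_x · t = 43.00 × 5.455 = 235 m.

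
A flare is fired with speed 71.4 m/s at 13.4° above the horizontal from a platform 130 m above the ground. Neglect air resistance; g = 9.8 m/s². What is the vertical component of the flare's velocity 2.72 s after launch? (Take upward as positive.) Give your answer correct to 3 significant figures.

Initial vertical component: v_y0 = 71.4 sin 13.4° = 16.55 m/s.
v_y(t) = v_y0 − g t = 16.55 − 9.8 × 2.72 = -10.1 m/s.

-10.1 m/s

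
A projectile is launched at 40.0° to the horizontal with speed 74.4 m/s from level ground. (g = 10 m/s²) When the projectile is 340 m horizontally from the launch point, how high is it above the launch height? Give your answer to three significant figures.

v_x = 74.4 cos 40.0° = 56.99 m/s, v_y0 = 74.4 sin 40.0° = 47.82 m/s.
Time to reach x = 340 m: t = x / v_x = 340 / 56.99 = 5.966 s.
y = v_y0 t − ½ g t² = 47.82×5.966 − 5.000×5.966² = 107 m.

107 m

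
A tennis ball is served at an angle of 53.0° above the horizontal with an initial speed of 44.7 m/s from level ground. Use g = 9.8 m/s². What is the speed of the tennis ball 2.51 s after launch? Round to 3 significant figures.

v_x = 44.7 cos 53.0° = 26.90 m/s (constant).
v_y(t) = 44.7 sin 53.0° − g t = 35.70 − 9.8 × 2.51 = 11.10 m/s.
Speed = √(v_x² + v_y²) = √(723.6 + 123.2) = 29.1 m/s.

29.1 m/s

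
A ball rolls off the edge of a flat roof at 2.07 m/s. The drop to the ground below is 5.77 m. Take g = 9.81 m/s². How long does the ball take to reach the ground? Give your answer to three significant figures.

The horizontal speed doesn't affect the fall. With v_y0 = 0, h = ½ g t².
t = √(2 × 5.77 / 9.81) = √1.176 = 1.08 s.

1.08 s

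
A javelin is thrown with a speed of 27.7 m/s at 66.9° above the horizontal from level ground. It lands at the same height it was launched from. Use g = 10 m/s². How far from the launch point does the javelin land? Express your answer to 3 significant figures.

55.4 m

For level ground, R = v₀² sin(2θ) / g.
sin(2 × 66.9°) = sin 133.8° = 0.7218.
R = (27.7)² × 0.7218 / 10 = 55.4 m.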